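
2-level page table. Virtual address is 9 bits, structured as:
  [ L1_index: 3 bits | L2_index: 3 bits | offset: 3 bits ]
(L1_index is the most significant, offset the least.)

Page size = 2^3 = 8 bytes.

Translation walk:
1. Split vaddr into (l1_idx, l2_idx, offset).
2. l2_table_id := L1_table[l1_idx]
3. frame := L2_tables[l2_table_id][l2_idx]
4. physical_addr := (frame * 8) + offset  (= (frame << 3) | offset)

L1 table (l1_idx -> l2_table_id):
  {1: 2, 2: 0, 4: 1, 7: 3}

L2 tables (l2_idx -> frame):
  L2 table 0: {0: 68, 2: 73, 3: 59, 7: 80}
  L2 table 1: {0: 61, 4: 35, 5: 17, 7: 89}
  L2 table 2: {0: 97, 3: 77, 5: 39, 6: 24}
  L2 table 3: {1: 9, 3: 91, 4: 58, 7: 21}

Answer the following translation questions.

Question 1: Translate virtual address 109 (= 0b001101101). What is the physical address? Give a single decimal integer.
vaddr = 109 = 0b001101101
Split: l1_idx=1, l2_idx=5, offset=5
L1[1] = 2
L2[2][5] = 39
paddr = 39 * 8 + 5 = 317

Answer: 317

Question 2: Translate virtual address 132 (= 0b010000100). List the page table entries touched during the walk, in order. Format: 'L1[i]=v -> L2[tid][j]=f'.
Answer: L1[2]=0 -> L2[0][0]=68

Derivation:
vaddr = 132 = 0b010000100
Split: l1_idx=2, l2_idx=0, offset=4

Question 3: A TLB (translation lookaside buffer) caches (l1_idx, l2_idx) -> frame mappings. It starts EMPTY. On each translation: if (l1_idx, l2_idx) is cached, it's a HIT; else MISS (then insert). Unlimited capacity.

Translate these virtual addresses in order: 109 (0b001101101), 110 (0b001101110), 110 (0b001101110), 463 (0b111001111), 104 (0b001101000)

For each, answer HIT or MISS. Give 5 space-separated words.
Answer: MISS HIT HIT MISS HIT

Derivation:
vaddr=109: (1,5) not in TLB -> MISS, insert
vaddr=110: (1,5) in TLB -> HIT
vaddr=110: (1,5) in TLB -> HIT
vaddr=463: (7,1) not in TLB -> MISS, insert
vaddr=104: (1,5) in TLB -> HIT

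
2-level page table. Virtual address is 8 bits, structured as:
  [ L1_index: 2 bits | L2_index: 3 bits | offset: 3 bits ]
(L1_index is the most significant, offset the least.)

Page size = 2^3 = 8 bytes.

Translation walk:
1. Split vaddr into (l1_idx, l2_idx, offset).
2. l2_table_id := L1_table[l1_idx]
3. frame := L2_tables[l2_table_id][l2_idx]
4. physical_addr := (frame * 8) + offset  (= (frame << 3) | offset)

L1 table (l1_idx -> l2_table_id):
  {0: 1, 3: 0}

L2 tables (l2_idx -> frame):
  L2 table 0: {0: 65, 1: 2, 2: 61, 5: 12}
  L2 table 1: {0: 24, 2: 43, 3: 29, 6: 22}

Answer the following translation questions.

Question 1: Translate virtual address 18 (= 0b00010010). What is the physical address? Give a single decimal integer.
vaddr = 18 = 0b00010010
Split: l1_idx=0, l2_idx=2, offset=2
L1[0] = 1
L2[1][2] = 43
paddr = 43 * 8 + 2 = 346

Answer: 346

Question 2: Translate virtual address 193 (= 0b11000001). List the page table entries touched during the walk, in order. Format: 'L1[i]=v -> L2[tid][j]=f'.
vaddr = 193 = 0b11000001
Split: l1_idx=3, l2_idx=0, offset=1

Answer: L1[3]=0 -> L2[0][0]=65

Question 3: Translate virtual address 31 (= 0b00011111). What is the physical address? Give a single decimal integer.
Answer: 239

Derivation:
vaddr = 31 = 0b00011111
Split: l1_idx=0, l2_idx=3, offset=7
L1[0] = 1
L2[1][3] = 29
paddr = 29 * 8 + 7 = 239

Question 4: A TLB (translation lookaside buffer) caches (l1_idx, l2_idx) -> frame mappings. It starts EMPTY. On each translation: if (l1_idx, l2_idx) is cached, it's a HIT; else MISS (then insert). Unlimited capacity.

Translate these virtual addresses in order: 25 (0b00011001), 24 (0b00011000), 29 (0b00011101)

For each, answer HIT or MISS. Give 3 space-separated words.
Answer: MISS HIT HIT

Derivation:
vaddr=25: (0,3) not in TLB -> MISS, insert
vaddr=24: (0,3) in TLB -> HIT
vaddr=29: (0,3) in TLB -> HIT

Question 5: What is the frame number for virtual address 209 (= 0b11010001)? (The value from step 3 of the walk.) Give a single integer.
Answer: 61

Derivation:
vaddr = 209: l1_idx=3, l2_idx=2
L1[3] = 0; L2[0][2] = 61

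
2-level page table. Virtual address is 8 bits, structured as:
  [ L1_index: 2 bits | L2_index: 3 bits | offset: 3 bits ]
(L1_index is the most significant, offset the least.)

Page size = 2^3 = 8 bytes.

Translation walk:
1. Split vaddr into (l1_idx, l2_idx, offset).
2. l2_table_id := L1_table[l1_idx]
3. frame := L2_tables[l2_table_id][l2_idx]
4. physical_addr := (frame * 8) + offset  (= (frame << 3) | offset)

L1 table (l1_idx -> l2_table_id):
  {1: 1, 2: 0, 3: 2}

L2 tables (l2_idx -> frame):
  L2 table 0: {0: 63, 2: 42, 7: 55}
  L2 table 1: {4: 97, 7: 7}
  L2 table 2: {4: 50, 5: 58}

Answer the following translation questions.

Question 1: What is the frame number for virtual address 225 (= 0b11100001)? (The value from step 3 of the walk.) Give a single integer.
Answer: 50

Derivation:
vaddr = 225: l1_idx=3, l2_idx=4
L1[3] = 2; L2[2][4] = 50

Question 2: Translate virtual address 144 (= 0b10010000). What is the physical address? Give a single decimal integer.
Answer: 336

Derivation:
vaddr = 144 = 0b10010000
Split: l1_idx=2, l2_idx=2, offset=0
L1[2] = 0
L2[0][2] = 42
paddr = 42 * 8 + 0 = 336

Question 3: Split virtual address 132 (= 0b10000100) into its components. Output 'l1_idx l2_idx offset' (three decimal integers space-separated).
vaddr = 132 = 0b10000100
  top 2 bits -> l1_idx = 2
  next 3 bits -> l2_idx = 0
  bottom 3 bits -> offset = 4

Answer: 2 0 4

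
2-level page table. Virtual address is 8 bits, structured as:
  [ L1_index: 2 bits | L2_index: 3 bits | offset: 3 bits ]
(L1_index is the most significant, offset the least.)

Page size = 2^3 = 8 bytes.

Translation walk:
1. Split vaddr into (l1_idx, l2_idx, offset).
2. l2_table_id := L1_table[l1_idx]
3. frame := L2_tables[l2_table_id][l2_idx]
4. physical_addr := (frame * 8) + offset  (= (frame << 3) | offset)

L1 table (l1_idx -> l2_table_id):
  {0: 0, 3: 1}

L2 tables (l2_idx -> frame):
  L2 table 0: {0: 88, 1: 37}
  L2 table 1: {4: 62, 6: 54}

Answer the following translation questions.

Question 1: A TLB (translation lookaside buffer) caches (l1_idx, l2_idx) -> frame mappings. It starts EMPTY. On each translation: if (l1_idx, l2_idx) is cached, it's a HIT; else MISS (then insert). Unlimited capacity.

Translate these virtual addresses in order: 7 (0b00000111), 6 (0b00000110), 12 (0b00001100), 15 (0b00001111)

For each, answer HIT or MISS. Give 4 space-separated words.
vaddr=7: (0,0) not in TLB -> MISS, insert
vaddr=6: (0,0) in TLB -> HIT
vaddr=12: (0,1) not in TLB -> MISS, insert
vaddr=15: (0,1) in TLB -> HIT

Answer: MISS HIT MISS HIT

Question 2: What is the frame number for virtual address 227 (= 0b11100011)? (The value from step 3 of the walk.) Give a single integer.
vaddr = 227: l1_idx=3, l2_idx=4
L1[3] = 1; L2[1][4] = 62

Answer: 62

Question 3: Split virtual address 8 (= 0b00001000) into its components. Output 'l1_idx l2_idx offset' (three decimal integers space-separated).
vaddr = 8 = 0b00001000
  top 2 bits -> l1_idx = 0
  next 3 bits -> l2_idx = 1
  bottom 3 bits -> offset = 0

Answer: 0 1 0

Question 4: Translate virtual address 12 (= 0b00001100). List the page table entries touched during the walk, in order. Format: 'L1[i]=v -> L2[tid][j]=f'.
vaddr = 12 = 0b00001100
Split: l1_idx=0, l2_idx=1, offset=4

Answer: L1[0]=0 -> L2[0][1]=37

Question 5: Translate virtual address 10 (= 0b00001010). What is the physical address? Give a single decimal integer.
Answer: 298

Derivation:
vaddr = 10 = 0b00001010
Split: l1_idx=0, l2_idx=1, offset=2
L1[0] = 0
L2[0][1] = 37
paddr = 37 * 8 + 2 = 298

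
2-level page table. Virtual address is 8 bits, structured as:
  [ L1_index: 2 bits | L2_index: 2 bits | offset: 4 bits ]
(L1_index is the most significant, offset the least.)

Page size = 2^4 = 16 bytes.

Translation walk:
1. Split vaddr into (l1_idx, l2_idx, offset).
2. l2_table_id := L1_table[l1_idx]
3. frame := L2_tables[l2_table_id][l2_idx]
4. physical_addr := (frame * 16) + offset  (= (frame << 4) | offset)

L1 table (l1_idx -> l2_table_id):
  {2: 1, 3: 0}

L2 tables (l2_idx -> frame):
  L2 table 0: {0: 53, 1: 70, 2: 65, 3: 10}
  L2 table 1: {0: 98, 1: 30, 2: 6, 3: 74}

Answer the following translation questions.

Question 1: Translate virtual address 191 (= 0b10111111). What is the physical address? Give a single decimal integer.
Answer: 1199

Derivation:
vaddr = 191 = 0b10111111
Split: l1_idx=2, l2_idx=3, offset=15
L1[2] = 1
L2[1][3] = 74
paddr = 74 * 16 + 15 = 1199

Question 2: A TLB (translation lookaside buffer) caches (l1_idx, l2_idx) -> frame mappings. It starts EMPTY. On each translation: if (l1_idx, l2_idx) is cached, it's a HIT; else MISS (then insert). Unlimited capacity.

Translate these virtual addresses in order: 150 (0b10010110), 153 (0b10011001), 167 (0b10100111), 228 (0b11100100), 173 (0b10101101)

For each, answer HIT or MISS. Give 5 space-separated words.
vaddr=150: (2,1) not in TLB -> MISS, insert
vaddr=153: (2,1) in TLB -> HIT
vaddr=167: (2,2) not in TLB -> MISS, insert
vaddr=228: (3,2) not in TLB -> MISS, insert
vaddr=173: (2,2) in TLB -> HIT

Answer: MISS HIT MISS MISS HIT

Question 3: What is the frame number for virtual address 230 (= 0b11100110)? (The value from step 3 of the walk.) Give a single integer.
vaddr = 230: l1_idx=3, l2_idx=2
L1[3] = 0; L2[0][2] = 65

Answer: 65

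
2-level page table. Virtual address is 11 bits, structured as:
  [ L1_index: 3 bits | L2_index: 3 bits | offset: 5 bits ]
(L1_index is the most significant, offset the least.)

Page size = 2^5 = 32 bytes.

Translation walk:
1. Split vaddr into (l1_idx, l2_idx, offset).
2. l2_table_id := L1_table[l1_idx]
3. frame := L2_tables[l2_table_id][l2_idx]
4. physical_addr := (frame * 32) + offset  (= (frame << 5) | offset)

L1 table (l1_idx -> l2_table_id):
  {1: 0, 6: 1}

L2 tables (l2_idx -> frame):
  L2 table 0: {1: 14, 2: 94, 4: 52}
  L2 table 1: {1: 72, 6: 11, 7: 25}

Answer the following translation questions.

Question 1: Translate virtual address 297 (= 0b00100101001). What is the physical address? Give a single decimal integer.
Answer: 457

Derivation:
vaddr = 297 = 0b00100101001
Split: l1_idx=1, l2_idx=1, offset=9
L1[1] = 0
L2[0][1] = 14
paddr = 14 * 32 + 9 = 457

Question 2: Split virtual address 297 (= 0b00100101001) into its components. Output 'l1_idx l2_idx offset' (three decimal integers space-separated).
vaddr = 297 = 0b00100101001
  top 3 bits -> l1_idx = 1
  next 3 bits -> l2_idx = 1
  bottom 5 bits -> offset = 9

Answer: 1 1 9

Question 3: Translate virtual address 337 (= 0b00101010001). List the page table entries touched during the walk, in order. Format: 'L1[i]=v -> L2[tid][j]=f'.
Answer: L1[1]=0 -> L2[0][2]=94

Derivation:
vaddr = 337 = 0b00101010001
Split: l1_idx=1, l2_idx=2, offset=17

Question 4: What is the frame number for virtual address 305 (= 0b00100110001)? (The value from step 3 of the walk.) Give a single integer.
Answer: 14

Derivation:
vaddr = 305: l1_idx=1, l2_idx=1
L1[1] = 0; L2[0][1] = 14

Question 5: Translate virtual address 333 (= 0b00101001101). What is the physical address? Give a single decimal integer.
Answer: 3021

Derivation:
vaddr = 333 = 0b00101001101
Split: l1_idx=1, l2_idx=2, offset=13
L1[1] = 0
L2[0][2] = 94
paddr = 94 * 32 + 13 = 3021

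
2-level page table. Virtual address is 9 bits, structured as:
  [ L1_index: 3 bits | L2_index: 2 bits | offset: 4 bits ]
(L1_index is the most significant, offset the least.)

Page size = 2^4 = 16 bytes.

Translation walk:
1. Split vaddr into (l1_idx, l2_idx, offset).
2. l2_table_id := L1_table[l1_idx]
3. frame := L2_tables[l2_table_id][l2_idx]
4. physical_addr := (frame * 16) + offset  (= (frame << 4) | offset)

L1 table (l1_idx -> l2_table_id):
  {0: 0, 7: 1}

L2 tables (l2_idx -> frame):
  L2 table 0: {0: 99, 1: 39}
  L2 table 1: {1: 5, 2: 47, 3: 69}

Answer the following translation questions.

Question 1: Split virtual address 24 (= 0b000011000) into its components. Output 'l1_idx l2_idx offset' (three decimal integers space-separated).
vaddr = 24 = 0b000011000
  top 3 bits -> l1_idx = 0
  next 2 bits -> l2_idx = 1
  bottom 4 bits -> offset = 8

Answer: 0 1 8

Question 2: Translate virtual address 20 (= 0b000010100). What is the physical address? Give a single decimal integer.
Answer: 628

Derivation:
vaddr = 20 = 0b000010100
Split: l1_idx=0, l2_idx=1, offset=4
L1[0] = 0
L2[0][1] = 39
paddr = 39 * 16 + 4 = 628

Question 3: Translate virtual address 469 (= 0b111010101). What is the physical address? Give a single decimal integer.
vaddr = 469 = 0b111010101
Split: l1_idx=7, l2_idx=1, offset=5
L1[7] = 1
L2[1][1] = 5
paddr = 5 * 16 + 5 = 85

Answer: 85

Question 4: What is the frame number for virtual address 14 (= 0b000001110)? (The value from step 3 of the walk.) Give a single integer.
vaddr = 14: l1_idx=0, l2_idx=0
L1[0] = 0; L2[0][0] = 99

Answer: 99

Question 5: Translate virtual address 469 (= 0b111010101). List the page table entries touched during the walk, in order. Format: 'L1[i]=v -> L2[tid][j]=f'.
Answer: L1[7]=1 -> L2[1][1]=5

Derivation:
vaddr = 469 = 0b111010101
Split: l1_idx=7, l2_idx=1, offset=5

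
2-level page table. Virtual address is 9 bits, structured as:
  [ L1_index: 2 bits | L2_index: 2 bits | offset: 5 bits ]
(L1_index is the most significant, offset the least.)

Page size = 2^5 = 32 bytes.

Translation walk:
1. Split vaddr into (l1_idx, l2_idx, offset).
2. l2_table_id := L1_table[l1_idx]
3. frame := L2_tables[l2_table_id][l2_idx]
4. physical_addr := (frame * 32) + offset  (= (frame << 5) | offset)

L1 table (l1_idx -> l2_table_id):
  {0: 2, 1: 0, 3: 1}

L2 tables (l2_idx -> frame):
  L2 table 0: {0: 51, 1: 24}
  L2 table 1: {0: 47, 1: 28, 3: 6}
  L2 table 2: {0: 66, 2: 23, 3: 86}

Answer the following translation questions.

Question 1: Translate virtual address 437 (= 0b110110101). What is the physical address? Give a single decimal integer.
vaddr = 437 = 0b110110101
Split: l1_idx=3, l2_idx=1, offset=21
L1[3] = 1
L2[1][1] = 28
paddr = 28 * 32 + 21 = 917

Answer: 917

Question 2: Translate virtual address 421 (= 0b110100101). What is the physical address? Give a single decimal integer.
Answer: 901

Derivation:
vaddr = 421 = 0b110100101
Split: l1_idx=3, l2_idx=1, offset=5
L1[3] = 1
L2[1][1] = 28
paddr = 28 * 32 + 5 = 901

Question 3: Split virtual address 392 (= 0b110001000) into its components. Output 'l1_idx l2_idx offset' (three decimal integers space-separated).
vaddr = 392 = 0b110001000
  top 2 bits -> l1_idx = 3
  next 2 bits -> l2_idx = 0
  bottom 5 bits -> offset = 8

Answer: 3 0 8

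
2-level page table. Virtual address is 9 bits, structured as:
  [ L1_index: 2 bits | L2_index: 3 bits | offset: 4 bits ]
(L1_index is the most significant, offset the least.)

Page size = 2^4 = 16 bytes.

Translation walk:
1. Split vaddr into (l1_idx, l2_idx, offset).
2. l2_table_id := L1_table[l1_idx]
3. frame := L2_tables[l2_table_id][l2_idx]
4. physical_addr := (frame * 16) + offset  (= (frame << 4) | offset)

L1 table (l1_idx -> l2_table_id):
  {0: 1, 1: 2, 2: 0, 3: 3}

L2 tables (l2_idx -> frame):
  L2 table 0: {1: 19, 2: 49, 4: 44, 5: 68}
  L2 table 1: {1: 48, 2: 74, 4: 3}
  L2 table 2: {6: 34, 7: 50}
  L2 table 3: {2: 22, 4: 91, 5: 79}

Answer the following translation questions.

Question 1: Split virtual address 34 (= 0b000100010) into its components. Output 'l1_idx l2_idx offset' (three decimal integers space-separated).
Answer: 0 2 2

Derivation:
vaddr = 34 = 0b000100010
  top 2 bits -> l1_idx = 0
  next 3 bits -> l2_idx = 2
  bottom 4 bits -> offset = 2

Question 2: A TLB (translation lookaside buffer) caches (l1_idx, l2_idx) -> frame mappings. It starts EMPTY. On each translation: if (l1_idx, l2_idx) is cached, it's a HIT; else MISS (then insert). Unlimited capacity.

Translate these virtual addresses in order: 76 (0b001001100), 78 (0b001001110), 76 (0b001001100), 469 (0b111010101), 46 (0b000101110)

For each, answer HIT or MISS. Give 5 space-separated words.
Answer: MISS HIT HIT MISS MISS

Derivation:
vaddr=76: (0,4) not in TLB -> MISS, insert
vaddr=78: (0,4) in TLB -> HIT
vaddr=76: (0,4) in TLB -> HIT
vaddr=469: (3,5) not in TLB -> MISS, insert
vaddr=46: (0,2) not in TLB -> MISS, insert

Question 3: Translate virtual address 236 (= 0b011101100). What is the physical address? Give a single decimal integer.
Answer: 556

Derivation:
vaddr = 236 = 0b011101100
Split: l1_idx=1, l2_idx=6, offset=12
L1[1] = 2
L2[2][6] = 34
paddr = 34 * 16 + 12 = 556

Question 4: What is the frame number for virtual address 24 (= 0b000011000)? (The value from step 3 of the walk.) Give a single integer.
vaddr = 24: l1_idx=0, l2_idx=1
L1[0] = 1; L2[1][1] = 48

Answer: 48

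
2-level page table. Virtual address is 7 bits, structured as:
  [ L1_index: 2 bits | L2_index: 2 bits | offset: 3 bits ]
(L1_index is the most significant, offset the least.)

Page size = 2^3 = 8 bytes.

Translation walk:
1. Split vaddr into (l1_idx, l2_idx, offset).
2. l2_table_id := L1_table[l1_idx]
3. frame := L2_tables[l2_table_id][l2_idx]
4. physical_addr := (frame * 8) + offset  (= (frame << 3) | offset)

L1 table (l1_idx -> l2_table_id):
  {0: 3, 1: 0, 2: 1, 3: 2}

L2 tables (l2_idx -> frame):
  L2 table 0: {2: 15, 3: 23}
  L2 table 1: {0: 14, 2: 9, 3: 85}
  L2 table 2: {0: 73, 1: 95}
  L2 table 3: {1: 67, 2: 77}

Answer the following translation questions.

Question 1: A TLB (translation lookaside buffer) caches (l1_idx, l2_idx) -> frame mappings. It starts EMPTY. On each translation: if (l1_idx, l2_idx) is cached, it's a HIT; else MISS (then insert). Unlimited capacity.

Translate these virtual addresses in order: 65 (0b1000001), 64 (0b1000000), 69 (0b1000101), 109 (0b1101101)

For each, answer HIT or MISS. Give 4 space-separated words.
vaddr=65: (2,0) not in TLB -> MISS, insert
vaddr=64: (2,0) in TLB -> HIT
vaddr=69: (2,0) in TLB -> HIT
vaddr=109: (3,1) not in TLB -> MISS, insert

Answer: MISS HIT HIT MISS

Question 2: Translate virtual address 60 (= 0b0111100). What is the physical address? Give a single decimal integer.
Answer: 188

Derivation:
vaddr = 60 = 0b0111100
Split: l1_idx=1, l2_idx=3, offset=4
L1[1] = 0
L2[0][3] = 23
paddr = 23 * 8 + 4 = 188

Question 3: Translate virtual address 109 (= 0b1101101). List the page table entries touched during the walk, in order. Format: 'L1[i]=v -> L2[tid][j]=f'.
Answer: L1[3]=2 -> L2[2][1]=95

Derivation:
vaddr = 109 = 0b1101101
Split: l1_idx=3, l2_idx=1, offset=5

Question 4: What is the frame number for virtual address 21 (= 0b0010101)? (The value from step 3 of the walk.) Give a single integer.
vaddr = 21: l1_idx=0, l2_idx=2
L1[0] = 3; L2[3][2] = 77

Answer: 77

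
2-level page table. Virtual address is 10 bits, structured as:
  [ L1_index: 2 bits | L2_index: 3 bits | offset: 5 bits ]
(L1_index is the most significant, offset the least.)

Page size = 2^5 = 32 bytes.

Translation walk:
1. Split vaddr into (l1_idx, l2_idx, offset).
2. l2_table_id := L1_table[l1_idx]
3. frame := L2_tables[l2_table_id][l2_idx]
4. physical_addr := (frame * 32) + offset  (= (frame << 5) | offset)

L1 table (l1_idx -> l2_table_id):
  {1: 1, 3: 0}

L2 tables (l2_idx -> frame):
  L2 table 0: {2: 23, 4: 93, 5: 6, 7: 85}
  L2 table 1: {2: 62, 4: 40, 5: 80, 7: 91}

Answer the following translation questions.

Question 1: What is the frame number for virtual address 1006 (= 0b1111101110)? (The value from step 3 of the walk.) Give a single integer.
vaddr = 1006: l1_idx=3, l2_idx=7
L1[3] = 0; L2[0][7] = 85

Answer: 85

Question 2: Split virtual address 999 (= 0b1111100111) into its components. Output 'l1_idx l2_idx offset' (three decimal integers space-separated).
Answer: 3 7 7

Derivation:
vaddr = 999 = 0b1111100111
  top 2 bits -> l1_idx = 3
  next 3 bits -> l2_idx = 7
  bottom 5 bits -> offset = 7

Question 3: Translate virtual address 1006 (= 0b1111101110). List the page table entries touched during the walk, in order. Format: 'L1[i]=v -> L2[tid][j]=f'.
vaddr = 1006 = 0b1111101110
Split: l1_idx=3, l2_idx=7, offset=14

Answer: L1[3]=0 -> L2[0][7]=85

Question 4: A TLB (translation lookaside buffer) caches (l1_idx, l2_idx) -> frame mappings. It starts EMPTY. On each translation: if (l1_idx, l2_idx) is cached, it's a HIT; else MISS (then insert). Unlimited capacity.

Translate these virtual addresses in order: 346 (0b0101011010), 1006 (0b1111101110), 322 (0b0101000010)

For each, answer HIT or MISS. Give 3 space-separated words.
vaddr=346: (1,2) not in TLB -> MISS, insert
vaddr=1006: (3,7) not in TLB -> MISS, insert
vaddr=322: (1,2) in TLB -> HIT

Answer: MISS MISS HIT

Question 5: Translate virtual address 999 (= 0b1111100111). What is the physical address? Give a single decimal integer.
vaddr = 999 = 0b1111100111
Split: l1_idx=3, l2_idx=7, offset=7
L1[3] = 0
L2[0][7] = 85
paddr = 85 * 32 + 7 = 2727

Answer: 2727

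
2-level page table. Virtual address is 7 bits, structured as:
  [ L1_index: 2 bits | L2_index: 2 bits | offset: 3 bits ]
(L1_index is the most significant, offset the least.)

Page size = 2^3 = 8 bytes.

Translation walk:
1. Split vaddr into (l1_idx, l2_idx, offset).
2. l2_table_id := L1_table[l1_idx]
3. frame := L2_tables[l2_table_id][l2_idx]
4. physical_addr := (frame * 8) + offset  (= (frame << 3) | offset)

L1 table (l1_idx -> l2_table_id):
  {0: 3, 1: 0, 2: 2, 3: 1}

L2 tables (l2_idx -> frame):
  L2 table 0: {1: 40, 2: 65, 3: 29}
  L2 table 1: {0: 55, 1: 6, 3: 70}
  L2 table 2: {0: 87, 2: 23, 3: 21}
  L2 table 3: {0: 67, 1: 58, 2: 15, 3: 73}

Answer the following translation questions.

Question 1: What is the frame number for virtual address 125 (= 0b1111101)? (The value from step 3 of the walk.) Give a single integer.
vaddr = 125: l1_idx=3, l2_idx=3
L1[3] = 1; L2[1][3] = 70

Answer: 70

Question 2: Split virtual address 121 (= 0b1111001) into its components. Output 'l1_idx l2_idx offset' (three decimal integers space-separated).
Answer: 3 3 1

Derivation:
vaddr = 121 = 0b1111001
  top 2 bits -> l1_idx = 3
  next 2 bits -> l2_idx = 3
  bottom 3 bits -> offset = 1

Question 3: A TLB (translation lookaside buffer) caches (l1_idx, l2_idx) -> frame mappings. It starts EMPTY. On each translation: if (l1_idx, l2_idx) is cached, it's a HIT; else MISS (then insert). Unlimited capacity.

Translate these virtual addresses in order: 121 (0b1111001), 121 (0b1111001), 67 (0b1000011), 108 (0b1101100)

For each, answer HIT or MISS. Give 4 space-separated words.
vaddr=121: (3,3) not in TLB -> MISS, insert
vaddr=121: (3,3) in TLB -> HIT
vaddr=67: (2,0) not in TLB -> MISS, insert
vaddr=108: (3,1) not in TLB -> MISS, insert

Answer: MISS HIT MISS MISS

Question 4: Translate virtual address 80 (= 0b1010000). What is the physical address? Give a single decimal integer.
Answer: 184

Derivation:
vaddr = 80 = 0b1010000
Split: l1_idx=2, l2_idx=2, offset=0
L1[2] = 2
L2[2][2] = 23
paddr = 23 * 8 + 0 = 184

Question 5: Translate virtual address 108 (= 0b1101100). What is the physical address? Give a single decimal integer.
Answer: 52

Derivation:
vaddr = 108 = 0b1101100
Split: l1_idx=3, l2_idx=1, offset=4
L1[3] = 1
L2[1][1] = 6
paddr = 6 * 8 + 4 = 52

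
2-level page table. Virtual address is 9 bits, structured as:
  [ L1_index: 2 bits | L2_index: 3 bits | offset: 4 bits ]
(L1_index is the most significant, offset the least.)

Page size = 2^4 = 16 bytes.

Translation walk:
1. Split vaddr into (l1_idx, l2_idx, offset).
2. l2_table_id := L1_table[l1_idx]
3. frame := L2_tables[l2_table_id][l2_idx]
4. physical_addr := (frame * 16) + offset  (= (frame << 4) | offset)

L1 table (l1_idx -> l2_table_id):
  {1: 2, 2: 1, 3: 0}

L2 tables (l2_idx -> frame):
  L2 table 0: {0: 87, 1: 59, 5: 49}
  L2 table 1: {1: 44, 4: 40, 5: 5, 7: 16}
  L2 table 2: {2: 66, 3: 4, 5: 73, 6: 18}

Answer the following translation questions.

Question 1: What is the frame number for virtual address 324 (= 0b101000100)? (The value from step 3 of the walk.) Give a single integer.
vaddr = 324: l1_idx=2, l2_idx=4
L1[2] = 1; L2[1][4] = 40

Answer: 40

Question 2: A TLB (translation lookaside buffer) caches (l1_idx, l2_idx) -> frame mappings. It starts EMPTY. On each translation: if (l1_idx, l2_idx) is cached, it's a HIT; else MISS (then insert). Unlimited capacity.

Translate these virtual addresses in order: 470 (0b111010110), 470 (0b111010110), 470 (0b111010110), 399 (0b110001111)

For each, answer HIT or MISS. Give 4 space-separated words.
Answer: MISS HIT HIT MISS

Derivation:
vaddr=470: (3,5) not in TLB -> MISS, insert
vaddr=470: (3,5) in TLB -> HIT
vaddr=470: (3,5) in TLB -> HIT
vaddr=399: (3,0) not in TLB -> MISS, insert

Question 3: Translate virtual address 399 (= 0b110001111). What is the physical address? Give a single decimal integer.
vaddr = 399 = 0b110001111
Split: l1_idx=3, l2_idx=0, offset=15
L1[3] = 0
L2[0][0] = 87
paddr = 87 * 16 + 15 = 1407

Answer: 1407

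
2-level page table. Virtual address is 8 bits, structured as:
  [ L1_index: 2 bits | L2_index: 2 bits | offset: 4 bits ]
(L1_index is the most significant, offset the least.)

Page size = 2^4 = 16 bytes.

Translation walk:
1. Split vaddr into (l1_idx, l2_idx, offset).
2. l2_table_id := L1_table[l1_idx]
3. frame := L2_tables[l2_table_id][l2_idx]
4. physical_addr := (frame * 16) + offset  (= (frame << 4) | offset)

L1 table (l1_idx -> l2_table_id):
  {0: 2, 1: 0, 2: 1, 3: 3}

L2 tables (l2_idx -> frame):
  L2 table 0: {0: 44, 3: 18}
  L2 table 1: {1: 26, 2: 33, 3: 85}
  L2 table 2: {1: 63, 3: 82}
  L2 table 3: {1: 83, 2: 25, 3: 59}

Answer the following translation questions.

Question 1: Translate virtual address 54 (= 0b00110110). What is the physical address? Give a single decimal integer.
Answer: 1318

Derivation:
vaddr = 54 = 0b00110110
Split: l1_idx=0, l2_idx=3, offset=6
L1[0] = 2
L2[2][3] = 82
paddr = 82 * 16 + 6 = 1318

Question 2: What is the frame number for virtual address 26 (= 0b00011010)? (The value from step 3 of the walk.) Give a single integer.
vaddr = 26: l1_idx=0, l2_idx=1
L1[0] = 2; L2[2][1] = 63

Answer: 63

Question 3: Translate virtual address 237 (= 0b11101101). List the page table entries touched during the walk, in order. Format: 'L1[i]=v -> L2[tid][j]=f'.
vaddr = 237 = 0b11101101
Split: l1_idx=3, l2_idx=2, offset=13

Answer: L1[3]=3 -> L2[3][2]=25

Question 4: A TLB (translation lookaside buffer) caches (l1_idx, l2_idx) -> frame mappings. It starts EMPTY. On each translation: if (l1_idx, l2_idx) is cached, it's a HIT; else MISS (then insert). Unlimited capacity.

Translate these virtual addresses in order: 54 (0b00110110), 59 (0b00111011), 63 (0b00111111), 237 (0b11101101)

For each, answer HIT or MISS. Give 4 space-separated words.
Answer: MISS HIT HIT MISS

Derivation:
vaddr=54: (0,3) not in TLB -> MISS, insert
vaddr=59: (0,3) in TLB -> HIT
vaddr=63: (0,3) in TLB -> HIT
vaddr=237: (3,2) not in TLB -> MISS, insert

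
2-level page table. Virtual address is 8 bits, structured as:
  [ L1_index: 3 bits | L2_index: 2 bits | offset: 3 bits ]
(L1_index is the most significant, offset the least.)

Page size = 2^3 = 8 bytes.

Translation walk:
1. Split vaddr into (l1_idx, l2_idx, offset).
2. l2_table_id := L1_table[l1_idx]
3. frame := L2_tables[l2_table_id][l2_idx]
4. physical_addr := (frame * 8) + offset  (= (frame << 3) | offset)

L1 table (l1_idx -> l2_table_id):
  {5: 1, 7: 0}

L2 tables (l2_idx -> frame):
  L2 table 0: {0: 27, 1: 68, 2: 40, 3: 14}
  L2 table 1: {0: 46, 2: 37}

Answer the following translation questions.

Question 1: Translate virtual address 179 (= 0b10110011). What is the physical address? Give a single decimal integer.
Answer: 299

Derivation:
vaddr = 179 = 0b10110011
Split: l1_idx=5, l2_idx=2, offset=3
L1[5] = 1
L2[1][2] = 37
paddr = 37 * 8 + 3 = 299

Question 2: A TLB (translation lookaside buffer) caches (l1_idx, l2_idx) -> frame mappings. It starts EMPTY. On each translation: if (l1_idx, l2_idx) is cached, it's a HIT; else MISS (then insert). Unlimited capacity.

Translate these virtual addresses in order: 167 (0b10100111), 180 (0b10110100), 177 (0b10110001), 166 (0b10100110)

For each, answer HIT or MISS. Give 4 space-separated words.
Answer: MISS MISS HIT HIT

Derivation:
vaddr=167: (5,0) not in TLB -> MISS, insert
vaddr=180: (5,2) not in TLB -> MISS, insert
vaddr=177: (5,2) in TLB -> HIT
vaddr=166: (5,0) in TLB -> HIT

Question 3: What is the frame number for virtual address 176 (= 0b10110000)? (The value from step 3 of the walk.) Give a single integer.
Answer: 37

Derivation:
vaddr = 176: l1_idx=5, l2_idx=2
L1[5] = 1; L2[1][2] = 37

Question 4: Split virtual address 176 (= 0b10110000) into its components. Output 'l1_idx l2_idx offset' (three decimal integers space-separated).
Answer: 5 2 0

Derivation:
vaddr = 176 = 0b10110000
  top 3 bits -> l1_idx = 5
  next 2 bits -> l2_idx = 2
  bottom 3 bits -> offset = 0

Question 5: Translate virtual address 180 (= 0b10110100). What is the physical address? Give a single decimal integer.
vaddr = 180 = 0b10110100
Split: l1_idx=5, l2_idx=2, offset=4
L1[5] = 1
L2[1][2] = 37
paddr = 37 * 8 + 4 = 300

Answer: 300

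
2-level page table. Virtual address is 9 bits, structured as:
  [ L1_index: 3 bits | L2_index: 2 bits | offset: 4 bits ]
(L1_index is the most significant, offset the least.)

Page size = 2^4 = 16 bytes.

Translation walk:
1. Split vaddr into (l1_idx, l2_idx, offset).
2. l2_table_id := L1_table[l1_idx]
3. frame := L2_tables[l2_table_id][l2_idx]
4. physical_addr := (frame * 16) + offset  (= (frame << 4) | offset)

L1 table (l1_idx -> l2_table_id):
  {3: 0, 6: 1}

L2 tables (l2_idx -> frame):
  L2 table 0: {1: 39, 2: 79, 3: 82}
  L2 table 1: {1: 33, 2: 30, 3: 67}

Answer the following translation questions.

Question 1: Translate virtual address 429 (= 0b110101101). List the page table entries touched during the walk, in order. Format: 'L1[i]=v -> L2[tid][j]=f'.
vaddr = 429 = 0b110101101
Split: l1_idx=6, l2_idx=2, offset=13

Answer: L1[6]=1 -> L2[1][2]=30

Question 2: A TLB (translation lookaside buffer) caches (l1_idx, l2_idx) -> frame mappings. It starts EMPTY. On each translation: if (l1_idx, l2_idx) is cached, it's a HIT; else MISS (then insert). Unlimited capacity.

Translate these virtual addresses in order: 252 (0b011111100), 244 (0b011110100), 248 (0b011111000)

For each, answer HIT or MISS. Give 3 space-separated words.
vaddr=252: (3,3) not in TLB -> MISS, insert
vaddr=244: (3,3) in TLB -> HIT
vaddr=248: (3,3) in TLB -> HIT

Answer: MISS HIT HIT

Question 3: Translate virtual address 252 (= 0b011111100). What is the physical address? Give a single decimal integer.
vaddr = 252 = 0b011111100
Split: l1_idx=3, l2_idx=3, offset=12
L1[3] = 0
L2[0][3] = 82
paddr = 82 * 16 + 12 = 1324

Answer: 1324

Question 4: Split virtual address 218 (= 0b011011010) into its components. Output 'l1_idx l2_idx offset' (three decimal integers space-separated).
Answer: 3 1 10

Derivation:
vaddr = 218 = 0b011011010
  top 3 bits -> l1_idx = 3
  next 2 bits -> l2_idx = 1
  bottom 4 bits -> offset = 10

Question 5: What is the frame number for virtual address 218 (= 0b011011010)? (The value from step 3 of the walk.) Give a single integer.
vaddr = 218: l1_idx=3, l2_idx=1
L1[3] = 0; L2[0][1] = 39

Answer: 39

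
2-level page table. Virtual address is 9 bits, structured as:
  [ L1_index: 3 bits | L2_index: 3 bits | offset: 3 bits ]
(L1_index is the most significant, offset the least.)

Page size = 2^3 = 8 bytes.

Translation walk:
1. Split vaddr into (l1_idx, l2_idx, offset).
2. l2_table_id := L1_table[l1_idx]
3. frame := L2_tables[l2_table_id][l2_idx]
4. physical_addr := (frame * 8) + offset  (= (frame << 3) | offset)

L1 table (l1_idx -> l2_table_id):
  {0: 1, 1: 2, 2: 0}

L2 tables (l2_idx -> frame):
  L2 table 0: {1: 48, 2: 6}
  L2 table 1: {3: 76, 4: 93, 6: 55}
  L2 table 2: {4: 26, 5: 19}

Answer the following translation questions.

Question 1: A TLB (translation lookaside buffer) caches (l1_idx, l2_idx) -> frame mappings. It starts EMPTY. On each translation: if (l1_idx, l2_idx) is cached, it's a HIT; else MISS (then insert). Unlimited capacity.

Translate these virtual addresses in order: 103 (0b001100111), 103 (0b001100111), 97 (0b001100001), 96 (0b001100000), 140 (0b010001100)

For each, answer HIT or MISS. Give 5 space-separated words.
vaddr=103: (1,4) not in TLB -> MISS, insert
vaddr=103: (1,4) in TLB -> HIT
vaddr=97: (1,4) in TLB -> HIT
vaddr=96: (1,4) in TLB -> HIT
vaddr=140: (2,1) not in TLB -> MISS, insert

Answer: MISS HIT HIT HIT MISS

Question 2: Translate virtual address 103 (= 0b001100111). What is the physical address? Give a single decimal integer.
vaddr = 103 = 0b001100111
Split: l1_idx=1, l2_idx=4, offset=7
L1[1] = 2
L2[2][4] = 26
paddr = 26 * 8 + 7 = 215

Answer: 215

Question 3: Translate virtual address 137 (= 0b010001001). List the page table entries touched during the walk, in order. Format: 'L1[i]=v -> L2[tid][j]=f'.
Answer: L1[2]=0 -> L2[0][1]=48

Derivation:
vaddr = 137 = 0b010001001
Split: l1_idx=2, l2_idx=1, offset=1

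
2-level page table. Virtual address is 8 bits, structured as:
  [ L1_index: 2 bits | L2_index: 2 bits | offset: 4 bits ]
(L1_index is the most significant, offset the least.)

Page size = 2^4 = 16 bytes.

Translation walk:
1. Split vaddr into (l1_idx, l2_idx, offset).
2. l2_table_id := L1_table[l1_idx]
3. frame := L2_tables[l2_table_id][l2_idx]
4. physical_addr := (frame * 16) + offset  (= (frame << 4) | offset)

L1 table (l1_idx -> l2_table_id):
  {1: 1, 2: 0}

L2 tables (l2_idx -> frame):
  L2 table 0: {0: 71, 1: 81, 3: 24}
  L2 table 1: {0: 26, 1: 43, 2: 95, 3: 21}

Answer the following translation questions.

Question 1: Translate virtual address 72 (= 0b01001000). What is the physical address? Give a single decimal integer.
vaddr = 72 = 0b01001000
Split: l1_idx=1, l2_idx=0, offset=8
L1[1] = 1
L2[1][0] = 26
paddr = 26 * 16 + 8 = 424

Answer: 424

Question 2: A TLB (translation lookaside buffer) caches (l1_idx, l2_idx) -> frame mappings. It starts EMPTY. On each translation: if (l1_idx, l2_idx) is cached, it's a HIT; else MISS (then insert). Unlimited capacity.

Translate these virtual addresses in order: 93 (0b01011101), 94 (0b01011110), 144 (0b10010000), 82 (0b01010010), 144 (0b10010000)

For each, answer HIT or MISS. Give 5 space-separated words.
vaddr=93: (1,1) not in TLB -> MISS, insert
vaddr=94: (1,1) in TLB -> HIT
vaddr=144: (2,1) not in TLB -> MISS, insert
vaddr=82: (1,1) in TLB -> HIT
vaddr=144: (2,1) in TLB -> HIT

Answer: MISS HIT MISS HIT HIT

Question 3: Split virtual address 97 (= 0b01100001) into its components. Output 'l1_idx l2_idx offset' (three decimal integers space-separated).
Answer: 1 2 1

Derivation:
vaddr = 97 = 0b01100001
  top 2 bits -> l1_idx = 1
  next 2 bits -> l2_idx = 2
  bottom 4 bits -> offset = 1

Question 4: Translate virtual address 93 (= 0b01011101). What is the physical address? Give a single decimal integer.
vaddr = 93 = 0b01011101
Split: l1_idx=1, l2_idx=1, offset=13
L1[1] = 1
L2[1][1] = 43
paddr = 43 * 16 + 13 = 701

Answer: 701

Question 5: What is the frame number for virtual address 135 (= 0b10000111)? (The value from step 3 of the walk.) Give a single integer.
vaddr = 135: l1_idx=2, l2_idx=0
L1[2] = 0; L2[0][0] = 71

Answer: 71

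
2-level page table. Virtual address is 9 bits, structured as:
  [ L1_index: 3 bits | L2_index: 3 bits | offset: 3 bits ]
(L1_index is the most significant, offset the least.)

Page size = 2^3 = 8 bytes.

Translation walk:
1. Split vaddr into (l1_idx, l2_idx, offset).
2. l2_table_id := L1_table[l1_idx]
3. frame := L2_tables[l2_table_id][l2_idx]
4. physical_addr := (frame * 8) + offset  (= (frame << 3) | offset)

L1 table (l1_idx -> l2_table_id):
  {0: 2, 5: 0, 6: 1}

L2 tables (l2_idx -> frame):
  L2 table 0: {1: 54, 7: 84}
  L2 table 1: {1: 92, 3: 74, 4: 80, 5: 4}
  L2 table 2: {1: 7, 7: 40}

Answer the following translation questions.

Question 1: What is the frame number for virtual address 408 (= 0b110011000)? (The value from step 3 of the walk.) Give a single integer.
Answer: 74

Derivation:
vaddr = 408: l1_idx=6, l2_idx=3
L1[6] = 1; L2[1][3] = 74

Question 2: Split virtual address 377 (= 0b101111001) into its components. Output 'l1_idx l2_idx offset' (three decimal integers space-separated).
Answer: 5 7 1

Derivation:
vaddr = 377 = 0b101111001
  top 3 bits -> l1_idx = 5
  next 3 bits -> l2_idx = 7
  bottom 3 bits -> offset = 1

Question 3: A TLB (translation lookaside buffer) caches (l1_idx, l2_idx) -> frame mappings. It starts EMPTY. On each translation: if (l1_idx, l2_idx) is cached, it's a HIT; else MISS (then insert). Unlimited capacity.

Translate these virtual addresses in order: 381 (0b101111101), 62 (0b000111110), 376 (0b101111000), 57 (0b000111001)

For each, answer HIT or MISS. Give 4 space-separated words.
vaddr=381: (5,7) not in TLB -> MISS, insert
vaddr=62: (0,7) not in TLB -> MISS, insert
vaddr=376: (5,7) in TLB -> HIT
vaddr=57: (0,7) in TLB -> HIT

Answer: MISS MISS HIT HIT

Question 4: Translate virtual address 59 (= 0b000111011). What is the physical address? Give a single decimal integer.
Answer: 323

Derivation:
vaddr = 59 = 0b000111011
Split: l1_idx=0, l2_idx=7, offset=3
L1[0] = 2
L2[2][7] = 40
paddr = 40 * 8 + 3 = 323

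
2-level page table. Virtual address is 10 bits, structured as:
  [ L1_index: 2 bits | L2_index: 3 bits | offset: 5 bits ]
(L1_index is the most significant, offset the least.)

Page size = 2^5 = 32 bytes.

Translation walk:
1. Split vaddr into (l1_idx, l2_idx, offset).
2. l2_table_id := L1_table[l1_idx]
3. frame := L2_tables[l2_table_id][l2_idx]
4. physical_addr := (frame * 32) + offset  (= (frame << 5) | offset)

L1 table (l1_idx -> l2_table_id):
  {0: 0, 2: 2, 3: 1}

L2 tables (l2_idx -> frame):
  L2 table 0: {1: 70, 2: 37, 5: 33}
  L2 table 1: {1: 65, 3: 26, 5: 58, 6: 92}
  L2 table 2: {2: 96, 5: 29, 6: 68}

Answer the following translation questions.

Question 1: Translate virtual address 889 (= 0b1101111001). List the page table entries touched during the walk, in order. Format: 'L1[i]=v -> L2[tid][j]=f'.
vaddr = 889 = 0b1101111001
Split: l1_idx=3, l2_idx=3, offset=25

Answer: L1[3]=1 -> L2[1][3]=26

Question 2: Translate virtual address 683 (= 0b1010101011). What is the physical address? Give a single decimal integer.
Answer: 939

Derivation:
vaddr = 683 = 0b1010101011
Split: l1_idx=2, l2_idx=5, offset=11
L1[2] = 2
L2[2][5] = 29
paddr = 29 * 32 + 11 = 939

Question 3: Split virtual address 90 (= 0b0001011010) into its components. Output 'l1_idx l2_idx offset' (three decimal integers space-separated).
Answer: 0 2 26

Derivation:
vaddr = 90 = 0b0001011010
  top 2 bits -> l1_idx = 0
  next 3 bits -> l2_idx = 2
  bottom 5 bits -> offset = 26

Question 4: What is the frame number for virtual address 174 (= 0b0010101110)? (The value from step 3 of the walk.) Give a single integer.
vaddr = 174: l1_idx=0, l2_idx=5
L1[0] = 0; L2[0][5] = 33

Answer: 33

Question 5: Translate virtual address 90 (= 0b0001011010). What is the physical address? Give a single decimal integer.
Answer: 1210

Derivation:
vaddr = 90 = 0b0001011010
Split: l1_idx=0, l2_idx=2, offset=26
L1[0] = 0
L2[0][2] = 37
paddr = 37 * 32 + 26 = 1210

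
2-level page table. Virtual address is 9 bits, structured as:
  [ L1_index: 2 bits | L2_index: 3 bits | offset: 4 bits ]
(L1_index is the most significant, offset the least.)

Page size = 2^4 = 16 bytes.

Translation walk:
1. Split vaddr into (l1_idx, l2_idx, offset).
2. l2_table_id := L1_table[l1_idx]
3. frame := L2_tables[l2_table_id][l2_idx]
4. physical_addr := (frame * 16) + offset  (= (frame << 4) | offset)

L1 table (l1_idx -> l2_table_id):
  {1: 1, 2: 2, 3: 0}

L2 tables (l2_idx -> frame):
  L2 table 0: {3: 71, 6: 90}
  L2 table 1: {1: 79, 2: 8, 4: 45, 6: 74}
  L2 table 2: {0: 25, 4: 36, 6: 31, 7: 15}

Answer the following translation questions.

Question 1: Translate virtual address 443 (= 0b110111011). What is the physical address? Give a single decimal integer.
vaddr = 443 = 0b110111011
Split: l1_idx=3, l2_idx=3, offset=11
L1[3] = 0
L2[0][3] = 71
paddr = 71 * 16 + 11 = 1147

Answer: 1147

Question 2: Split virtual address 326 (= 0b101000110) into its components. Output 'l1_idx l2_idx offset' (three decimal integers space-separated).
vaddr = 326 = 0b101000110
  top 2 bits -> l1_idx = 2
  next 3 bits -> l2_idx = 4
  bottom 4 bits -> offset = 6

Answer: 2 4 6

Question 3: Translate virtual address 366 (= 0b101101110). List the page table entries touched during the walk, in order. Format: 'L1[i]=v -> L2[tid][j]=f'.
Answer: L1[2]=2 -> L2[2][6]=31

Derivation:
vaddr = 366 = 0b101101110
Split: l1_idx=2, l2_idx=6, offset=14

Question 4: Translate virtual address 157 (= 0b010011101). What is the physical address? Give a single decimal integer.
Answer: 1277

Derivation:
vaddr = 157 = 0b010011101
Split: l1_idx=1, l2_idx=1, offset=13
L1[1] = 1
L2[1][1] = 79
paddr = 79 * 16 + 13 = 1277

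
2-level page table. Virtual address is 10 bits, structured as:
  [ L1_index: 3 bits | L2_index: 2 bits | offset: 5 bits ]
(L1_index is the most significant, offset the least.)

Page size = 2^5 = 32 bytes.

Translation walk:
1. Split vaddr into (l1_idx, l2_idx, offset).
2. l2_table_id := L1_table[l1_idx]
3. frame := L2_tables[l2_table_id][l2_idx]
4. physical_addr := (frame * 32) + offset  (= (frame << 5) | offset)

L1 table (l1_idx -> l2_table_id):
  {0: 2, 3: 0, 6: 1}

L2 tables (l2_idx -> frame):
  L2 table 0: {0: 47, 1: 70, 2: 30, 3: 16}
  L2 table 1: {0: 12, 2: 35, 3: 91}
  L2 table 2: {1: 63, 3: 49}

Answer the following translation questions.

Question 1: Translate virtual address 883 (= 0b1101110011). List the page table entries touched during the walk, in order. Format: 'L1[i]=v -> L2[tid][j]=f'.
vaddr = 883 = 0b1101110011
Split: l1_idx=6, l2_idx=3, offset=19

Answer: L1[6]=1 -> L2[1][3]=91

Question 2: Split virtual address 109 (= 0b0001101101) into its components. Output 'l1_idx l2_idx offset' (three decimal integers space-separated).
Answer: 0 3 13

Derivation:
vaddr = 109 = 0b0001101101
  top 3 bits -> l1_idx = 0
  next 2 bits -> l2_idx = 3
  bottom 5 bits -> offset = 13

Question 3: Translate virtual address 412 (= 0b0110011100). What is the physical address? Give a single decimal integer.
Answer: 1532

Derivation:
vaddr = 412 = 0b0110011100
Split: l1_idx=3, l2_idx=0, offset=28
L1[3] = 0
L2[0][0] = 47
paddr = 47 * 32 + 28 = 1532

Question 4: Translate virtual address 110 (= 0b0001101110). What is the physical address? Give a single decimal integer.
vaddr = 110 = 0b0001101110
Split: l1_idx=0, l2_idx=3, offset=14
L1[0] = 2
L2[2][3] = 49
paddr = 49 * 32 + 14 = 1582

Answer: 1582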